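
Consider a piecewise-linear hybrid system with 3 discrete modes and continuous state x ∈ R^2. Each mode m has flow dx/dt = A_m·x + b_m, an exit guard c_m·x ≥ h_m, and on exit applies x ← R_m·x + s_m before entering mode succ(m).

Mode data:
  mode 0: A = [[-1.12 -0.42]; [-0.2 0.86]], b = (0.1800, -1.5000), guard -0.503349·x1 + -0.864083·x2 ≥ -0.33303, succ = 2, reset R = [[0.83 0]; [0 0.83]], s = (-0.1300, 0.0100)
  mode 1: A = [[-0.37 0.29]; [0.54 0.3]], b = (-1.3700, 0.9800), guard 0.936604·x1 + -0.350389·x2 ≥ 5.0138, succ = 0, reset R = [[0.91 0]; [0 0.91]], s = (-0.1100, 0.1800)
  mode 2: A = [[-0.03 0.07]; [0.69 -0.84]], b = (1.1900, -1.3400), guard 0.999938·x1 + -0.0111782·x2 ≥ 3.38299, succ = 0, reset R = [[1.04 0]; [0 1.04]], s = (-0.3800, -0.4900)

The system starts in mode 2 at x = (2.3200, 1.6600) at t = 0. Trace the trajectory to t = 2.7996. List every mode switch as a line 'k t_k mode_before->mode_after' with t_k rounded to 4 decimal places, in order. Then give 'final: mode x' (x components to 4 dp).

1 0.8982 2->0
2 1.6042 0->2
final: 2 2.4411 -0.1723

Mode 2: guard c·x = 3.3830 hit at Δt = 0.8982 (t = 0.8982), x⁻ = (3.3967, 1.2105) → reset → x⁺ = (3.1526, 0.7690), jump to mode 0
Mode 0: guard c·x = -0.3330 hit at Δt = 0.7060 (t = 1.6042), x⁻ = (1.4964, -0.4863) → reset → x⁺ = (1.1120, -0.3936), jump to mode 2
Mode 2: flow for 1.1954 to horizon, guard not reached → x = (2.4411, -0.1723)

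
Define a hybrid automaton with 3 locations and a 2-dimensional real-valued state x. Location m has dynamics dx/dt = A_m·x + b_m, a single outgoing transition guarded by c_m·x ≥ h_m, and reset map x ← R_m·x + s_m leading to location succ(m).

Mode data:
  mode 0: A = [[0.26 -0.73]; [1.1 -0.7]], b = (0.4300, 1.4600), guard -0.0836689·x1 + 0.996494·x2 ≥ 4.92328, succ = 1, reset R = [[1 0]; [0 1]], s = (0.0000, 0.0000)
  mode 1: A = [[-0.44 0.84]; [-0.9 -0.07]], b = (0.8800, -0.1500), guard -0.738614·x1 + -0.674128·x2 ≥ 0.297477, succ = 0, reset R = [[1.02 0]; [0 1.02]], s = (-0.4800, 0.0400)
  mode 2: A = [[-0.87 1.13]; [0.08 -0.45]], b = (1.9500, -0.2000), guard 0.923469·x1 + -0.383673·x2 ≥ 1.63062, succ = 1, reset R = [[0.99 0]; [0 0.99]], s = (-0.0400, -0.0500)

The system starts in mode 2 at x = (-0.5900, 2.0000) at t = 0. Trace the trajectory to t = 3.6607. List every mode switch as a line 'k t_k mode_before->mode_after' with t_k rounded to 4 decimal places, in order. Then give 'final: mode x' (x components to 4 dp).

1 1.0509 2->1
2 2.5977 1->0
final: 0 1.9161 1.5565

Mode 2: guard c·x = 1.6306 hit at Δt = 1.0509 (t = 1.0509), x⁻ = (2.2482, 1.1613) → reset → x⁺ = (2.1858, 1.0997), jump to mode 1
Mode 1: guard c·x = 0.2975 hit at Δt = 1.5468 (t = 2.5977), x⁻ = (1.3961, -1.9709) → reset → x⁺ = (0.9440, -1.9704), jump to mode 0
Mode 0: flow for 1.0630 to horizon, guard not reached → x = (1.9161, 1.5565)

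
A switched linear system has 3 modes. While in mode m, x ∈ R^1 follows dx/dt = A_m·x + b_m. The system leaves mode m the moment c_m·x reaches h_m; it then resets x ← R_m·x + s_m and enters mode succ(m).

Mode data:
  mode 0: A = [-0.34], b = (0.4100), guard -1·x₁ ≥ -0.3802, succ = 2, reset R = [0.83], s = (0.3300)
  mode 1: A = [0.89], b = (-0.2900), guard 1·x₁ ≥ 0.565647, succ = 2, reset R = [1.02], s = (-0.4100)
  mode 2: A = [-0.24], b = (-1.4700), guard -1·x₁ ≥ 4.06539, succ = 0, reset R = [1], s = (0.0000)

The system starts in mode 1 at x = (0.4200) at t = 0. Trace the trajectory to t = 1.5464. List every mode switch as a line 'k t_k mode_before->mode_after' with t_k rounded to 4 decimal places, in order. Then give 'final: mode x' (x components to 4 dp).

Mode 1: guard c·x = 0.5656 hit at Δt = 1.0504 (t = 1.0504), x⁻ = (0.5656) → reset → x⁺ = (0.1670), jump to mode 2
Mode 2: flow for 0.4960 to horizon, guard not reached → x = (-0.5392)

1 1.0504 1->2
final: 2 -0.5392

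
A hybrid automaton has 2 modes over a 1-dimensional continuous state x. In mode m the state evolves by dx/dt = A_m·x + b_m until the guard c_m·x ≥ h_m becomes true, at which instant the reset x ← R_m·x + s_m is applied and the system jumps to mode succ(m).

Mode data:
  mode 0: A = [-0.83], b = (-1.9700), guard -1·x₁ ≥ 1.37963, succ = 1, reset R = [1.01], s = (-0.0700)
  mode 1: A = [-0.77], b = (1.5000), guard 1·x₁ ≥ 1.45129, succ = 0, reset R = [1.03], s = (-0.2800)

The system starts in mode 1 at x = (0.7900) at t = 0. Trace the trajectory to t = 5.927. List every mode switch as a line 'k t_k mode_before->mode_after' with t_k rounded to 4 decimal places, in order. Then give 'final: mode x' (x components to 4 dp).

Mode 1: guard c·x = 1.4513 hit at Δt = 1.0992 (t = 1.0992), x⁻ = (1.4513) → reset → x⁺ = (1.2148), jump to mode 0
Mode 0: guard c·x = 1.3796 hit at Δt = 1.5468 (t = 2.6460), x⁻ = (-1.3796) → reset → x⁺ = (-1.4634), jump to mode 1
Mode 1: guard c·x = 1.4513 hit at Δt = 2.5023 (t = 5.1483), x⁻ = (1.4513) → reset → x⁺ = (1.2148), jump to mode 0
Mode 0: flow for 0.7787 to horizon, guard not reached → x = (-0.4933)

1 1.0992 1->0
2 2.6460 0->1
3 5.1483 1->0
final: 0 -0.4933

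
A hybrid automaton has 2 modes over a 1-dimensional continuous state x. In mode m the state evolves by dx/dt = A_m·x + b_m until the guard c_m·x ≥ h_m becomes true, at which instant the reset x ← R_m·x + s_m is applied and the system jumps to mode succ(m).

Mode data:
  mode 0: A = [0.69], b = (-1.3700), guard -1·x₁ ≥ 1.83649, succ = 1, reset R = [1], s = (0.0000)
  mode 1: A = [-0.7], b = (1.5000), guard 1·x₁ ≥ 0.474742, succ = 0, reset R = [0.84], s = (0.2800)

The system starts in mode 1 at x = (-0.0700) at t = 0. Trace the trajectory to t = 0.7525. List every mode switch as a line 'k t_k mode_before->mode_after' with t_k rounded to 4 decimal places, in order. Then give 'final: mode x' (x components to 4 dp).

1 0.4037 1->0
final: 0 0.3232

Mode 1: guard c·x = 0.4747 hit at Δt = 0.4037 (t = 0.4037), x⁻ = (0.4747) → reset → x⁺ = (0.6788), jump to mode 0
Mode 0: flow for 0.3488 to horizon, guard not reached → x = (0.3232)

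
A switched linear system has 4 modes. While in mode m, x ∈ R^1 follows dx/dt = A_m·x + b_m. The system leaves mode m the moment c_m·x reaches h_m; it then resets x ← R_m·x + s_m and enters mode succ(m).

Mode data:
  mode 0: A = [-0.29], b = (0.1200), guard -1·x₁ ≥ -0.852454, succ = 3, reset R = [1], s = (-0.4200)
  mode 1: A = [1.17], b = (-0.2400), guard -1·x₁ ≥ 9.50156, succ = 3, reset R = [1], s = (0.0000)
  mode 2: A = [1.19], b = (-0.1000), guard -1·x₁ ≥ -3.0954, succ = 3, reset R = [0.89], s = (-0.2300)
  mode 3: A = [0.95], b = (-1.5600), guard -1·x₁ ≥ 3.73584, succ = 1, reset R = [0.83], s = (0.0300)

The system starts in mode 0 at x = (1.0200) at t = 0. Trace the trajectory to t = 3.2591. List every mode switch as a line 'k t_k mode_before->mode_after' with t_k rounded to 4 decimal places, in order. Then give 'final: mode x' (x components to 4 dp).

Mode 0: guard c·x = -0.8525 hit at Δt = 1.1155 (t = 1.1155), x⁻ = (0.8525) → reset → x⁺ = (0.4325), jump to mode 3
Mode 3: guard c·x = 3.7358 hit at Δt = 1.5705 (t = 2.6860), x⁻ = (-3.7358) → reset → x⁺ = (-3.0707), jump to mode 1
Mode 1: flow for 0.5731 to horizon, guard not reached → x = (-6.2001)

1 1.1155 0->3
2 2.6860 3->1
final: 1 -6.2001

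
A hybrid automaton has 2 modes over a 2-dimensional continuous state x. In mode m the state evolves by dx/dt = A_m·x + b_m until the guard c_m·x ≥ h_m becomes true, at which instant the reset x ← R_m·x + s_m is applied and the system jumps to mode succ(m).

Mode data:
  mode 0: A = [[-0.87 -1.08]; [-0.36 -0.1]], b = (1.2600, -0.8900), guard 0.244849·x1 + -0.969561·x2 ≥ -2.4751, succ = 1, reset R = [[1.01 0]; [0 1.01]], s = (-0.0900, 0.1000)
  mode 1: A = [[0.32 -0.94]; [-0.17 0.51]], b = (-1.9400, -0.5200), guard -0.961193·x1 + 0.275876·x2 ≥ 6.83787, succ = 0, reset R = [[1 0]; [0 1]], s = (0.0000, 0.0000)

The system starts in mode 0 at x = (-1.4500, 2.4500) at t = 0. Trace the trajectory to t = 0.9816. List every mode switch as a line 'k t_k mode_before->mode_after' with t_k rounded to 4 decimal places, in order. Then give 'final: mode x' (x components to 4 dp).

1 0.4364 0->1
final: 1 -4.4627 3.0308

Mode 0: guard c·x = -2.4751 hit at Δt = 0.4364 (t = 0.4364), x⁻ = (-1.4405, 2.1890) → reset → x⁺ = (-1.5449, 2.3109), jump to mode 1
Mode 1: flow for 0.5452 to horizon, guard not reached → x = (-4.4627, 3.0308)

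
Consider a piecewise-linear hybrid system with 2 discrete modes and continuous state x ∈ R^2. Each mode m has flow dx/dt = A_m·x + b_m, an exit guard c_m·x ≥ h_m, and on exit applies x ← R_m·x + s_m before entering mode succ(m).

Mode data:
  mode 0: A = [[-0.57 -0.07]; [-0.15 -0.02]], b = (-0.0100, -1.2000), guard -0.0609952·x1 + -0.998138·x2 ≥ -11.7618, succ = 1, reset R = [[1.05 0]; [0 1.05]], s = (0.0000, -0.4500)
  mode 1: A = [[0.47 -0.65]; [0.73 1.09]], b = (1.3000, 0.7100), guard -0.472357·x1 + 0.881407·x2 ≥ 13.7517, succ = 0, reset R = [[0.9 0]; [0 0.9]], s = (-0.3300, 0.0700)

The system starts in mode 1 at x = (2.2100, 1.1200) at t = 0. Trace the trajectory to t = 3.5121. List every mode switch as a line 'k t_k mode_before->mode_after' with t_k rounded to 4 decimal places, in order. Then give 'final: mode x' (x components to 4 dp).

Mode 1: guard c·x = 13.7517 hit at Δt = 1.5246 (t = 1.5246), x⁻ = (-0.7907, 15.1783) → reset → x⁺ = (-1.0416, 13.7304), jump to mode 0
Mode 0: guard c·x = -11.7618 hit at Δt = 1.4665 (t = 2.9911), x⁻ = (-1.3422, 11.8658) → reset → x⁺ = (-1.4093, 12.0091), jump to mode 1
Mode 1: guard c·x = 13.7517 hit at Δt = 0.1591 (t = 3.1503), x⁻ = (-2.7056, 14.1520) → reset → x⁺ = (-2.7650, 12.8068), jump to mode 0
Mode 0: flow for 0.3618 to horizon, guard not reached → x = (-2.5416, 12.4251)

1 1.5246 1->0
2 2.9911 0->1
3 3.1503 1->0
final: 0 -2.5416 12.4251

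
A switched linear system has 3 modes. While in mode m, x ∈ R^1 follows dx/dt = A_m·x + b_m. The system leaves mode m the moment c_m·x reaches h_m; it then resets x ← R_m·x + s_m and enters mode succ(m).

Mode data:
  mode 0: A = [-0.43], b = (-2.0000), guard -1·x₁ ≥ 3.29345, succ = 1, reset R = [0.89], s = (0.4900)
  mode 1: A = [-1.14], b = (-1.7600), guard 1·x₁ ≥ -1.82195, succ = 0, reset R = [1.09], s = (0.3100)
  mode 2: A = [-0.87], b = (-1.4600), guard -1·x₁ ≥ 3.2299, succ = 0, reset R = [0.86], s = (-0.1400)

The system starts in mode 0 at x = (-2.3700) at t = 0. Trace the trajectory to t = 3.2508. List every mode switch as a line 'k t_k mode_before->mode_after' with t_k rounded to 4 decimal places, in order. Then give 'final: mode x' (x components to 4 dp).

1 1.2067 0->1
2 2.2343 1->0
final: 0 -2.7294

Mode 0: guard c·x = 3.2934 hit at Δt = 1.2067 (t = 1.2067), x⁻ = (-3.2934) → reset → x⁺ = (-2.4412), jump to mode 1
Mode 1: guard c·x = -1.8219 hit at Δt = 1.0276 (t = 2.2343), x⁻ = (-1.8220) → reset → x⁺ = (-1.6759), jump to mode 0
Mode 0: flow for 1.0165 to horizon, guard not reached → x = (-2.7294)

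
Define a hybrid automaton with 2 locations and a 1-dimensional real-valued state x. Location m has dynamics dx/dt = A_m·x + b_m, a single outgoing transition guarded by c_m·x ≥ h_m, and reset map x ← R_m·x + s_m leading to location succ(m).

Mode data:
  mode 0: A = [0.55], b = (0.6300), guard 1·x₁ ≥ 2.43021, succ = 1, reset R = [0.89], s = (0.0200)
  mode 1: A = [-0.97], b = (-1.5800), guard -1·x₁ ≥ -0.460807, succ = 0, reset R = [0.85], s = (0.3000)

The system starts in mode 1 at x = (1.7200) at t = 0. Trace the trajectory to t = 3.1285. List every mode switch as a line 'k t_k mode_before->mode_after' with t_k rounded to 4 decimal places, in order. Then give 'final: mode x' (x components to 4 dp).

Mode 1: guard c·x = -0.4608 hit at Δt = 0.4862 (t = 0.4862), x⁻ = (0.4608) → reset → x⁺ = (0.6917), jump to mode 0
Mode 0: guard c·x = 2.4302 hit at Δt = 1.2108 (t = 1.6970), x⁻ = (2.4302) → reset → x⁺ = (2.1829), jump to mode 1
Mode 1: guard c·x = -0.4608 hit at Δt = 0.6197 (t = 2.3167), x⁻ = (0.4608) → reset → x⁺ = (0.6917), jump to mode 0
Mode 0: flow for 0.8118 to horizon, guard not reached → x = (1.7257)

1 0.4862 1->0
2 1.6970 0->1
3 2.3167 1->0
final: 0 1.7257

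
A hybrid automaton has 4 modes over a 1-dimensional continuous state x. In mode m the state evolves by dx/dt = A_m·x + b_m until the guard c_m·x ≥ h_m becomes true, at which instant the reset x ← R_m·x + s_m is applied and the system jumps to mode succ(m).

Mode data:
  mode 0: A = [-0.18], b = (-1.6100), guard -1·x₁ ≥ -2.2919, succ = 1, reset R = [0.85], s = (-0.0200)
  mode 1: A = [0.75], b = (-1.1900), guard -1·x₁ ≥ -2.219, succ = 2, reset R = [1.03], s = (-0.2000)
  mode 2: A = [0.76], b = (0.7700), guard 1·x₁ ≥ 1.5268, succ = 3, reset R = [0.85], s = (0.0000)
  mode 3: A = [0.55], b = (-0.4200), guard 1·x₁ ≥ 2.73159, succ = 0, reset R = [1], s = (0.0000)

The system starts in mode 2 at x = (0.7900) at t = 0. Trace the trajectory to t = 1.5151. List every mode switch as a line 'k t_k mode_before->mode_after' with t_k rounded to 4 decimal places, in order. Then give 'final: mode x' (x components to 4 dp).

Mode 2: guard c·x = 1.5268 hit at Δt = 0.4508 (t = 0.4508), x⁻ = (1.5268) → reset → x⁺ = (1.2978), jump to mode 3
Mode 3: flow for 1.0643 to horizon, guard not reached → x = (1.7228)

1 0.4508 2->3
final: 3 1.7228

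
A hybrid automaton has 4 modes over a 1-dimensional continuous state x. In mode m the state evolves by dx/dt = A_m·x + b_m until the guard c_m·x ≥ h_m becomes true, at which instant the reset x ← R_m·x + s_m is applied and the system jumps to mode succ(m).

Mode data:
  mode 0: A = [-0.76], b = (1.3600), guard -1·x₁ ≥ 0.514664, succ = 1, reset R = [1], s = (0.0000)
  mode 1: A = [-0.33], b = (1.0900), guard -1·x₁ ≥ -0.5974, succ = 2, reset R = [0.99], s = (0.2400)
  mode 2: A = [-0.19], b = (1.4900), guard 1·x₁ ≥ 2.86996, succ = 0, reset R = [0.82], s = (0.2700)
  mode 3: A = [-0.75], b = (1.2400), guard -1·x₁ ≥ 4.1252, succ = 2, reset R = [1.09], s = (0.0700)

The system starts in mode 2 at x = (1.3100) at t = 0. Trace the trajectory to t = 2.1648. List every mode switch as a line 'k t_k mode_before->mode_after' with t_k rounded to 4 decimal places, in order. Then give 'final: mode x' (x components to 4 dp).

Mode 2: guard c·x = 2.8700 hit at Δt = 1.4362 (t = 1.4362), x⁻ = (2.8700) → reset → x⁺ = (2.6234), jump to mode 0
Mode 0: flow for 0.7286 to horizon, guard not reached → x = (2.2688)

1 1.4362 2->0
final: 0 2.2688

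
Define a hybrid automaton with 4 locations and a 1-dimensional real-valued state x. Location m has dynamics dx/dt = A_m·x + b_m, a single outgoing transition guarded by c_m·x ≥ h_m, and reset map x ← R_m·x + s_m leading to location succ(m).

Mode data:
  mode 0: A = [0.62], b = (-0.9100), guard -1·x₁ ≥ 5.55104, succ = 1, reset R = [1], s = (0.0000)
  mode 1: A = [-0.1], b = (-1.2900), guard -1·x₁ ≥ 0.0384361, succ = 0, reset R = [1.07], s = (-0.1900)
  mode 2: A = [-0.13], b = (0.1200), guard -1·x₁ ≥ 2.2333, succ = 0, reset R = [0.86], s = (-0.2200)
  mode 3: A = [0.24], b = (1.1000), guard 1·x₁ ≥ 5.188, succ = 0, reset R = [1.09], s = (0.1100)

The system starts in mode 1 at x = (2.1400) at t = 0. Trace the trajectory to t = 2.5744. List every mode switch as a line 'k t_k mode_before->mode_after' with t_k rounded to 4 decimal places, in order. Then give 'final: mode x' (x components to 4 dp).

1 1.5647 1->0
final: 0 -1.7094

Mode 1: guard c·x = 0.0384 hit at Δt = 1.5647 (t = 1.5647), x⁻ = (-0.0384) → reset → x⁺ = (-0.2311), jump to mode 0
Mode 0: flow for 1.0097 to horizon, guard not reached → x = (-1.7094)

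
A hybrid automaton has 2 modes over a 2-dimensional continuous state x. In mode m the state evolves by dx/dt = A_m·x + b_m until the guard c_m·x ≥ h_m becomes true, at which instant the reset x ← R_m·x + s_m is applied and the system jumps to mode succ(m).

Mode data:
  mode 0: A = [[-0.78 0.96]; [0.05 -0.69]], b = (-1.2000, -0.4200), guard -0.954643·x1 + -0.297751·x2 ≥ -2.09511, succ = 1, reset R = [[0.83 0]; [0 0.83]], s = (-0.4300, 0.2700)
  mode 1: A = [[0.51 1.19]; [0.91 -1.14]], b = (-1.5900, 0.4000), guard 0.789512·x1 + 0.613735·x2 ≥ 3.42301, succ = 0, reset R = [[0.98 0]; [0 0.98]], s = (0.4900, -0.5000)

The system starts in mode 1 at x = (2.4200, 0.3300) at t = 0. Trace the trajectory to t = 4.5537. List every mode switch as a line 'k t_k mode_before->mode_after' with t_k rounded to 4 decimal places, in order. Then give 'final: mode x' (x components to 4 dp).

Mode 1: guard c·x = 3.4230 hit at Δt = 0.7343 (t = 0.7343), x⁻ = (3.1172, 1.5674) → reset → x⁺ = (3.5448, 1.0361), jump to mode 0
Mode 0: guard c·x = -2.0951 hit at Δt = 0.5873 (t = 1.3216), x⁻ = (2.0221, 0.5532) → reset → x⁺ = (1.2484, 0.7291), jump to mode 1
Mode 1: guard c·x = 3.4230 hit at Δt = 2.1190 (t = 3.4406), x⁻ = (2.8897, 1.8600) → reset → x⁺ = (3.3219, 1.3228), jump to mode 0
Mode 0: guard c·x = -2.0951 hit at Δt = 0.5969 (t = 4.0375), x⁻ = (1.9658, 0.7337) → reset → x⁺ = (1.2016, 0.8790), jump to mode 1
Mode 1: flow for 0.5162 to horizon, guard not reached → x = (1.3167, 1.0885)

1 0.7343 1->0
2 1.3216 0->1
3 3.4406 1->0
4 4.0375 0->1
final: 1 1.3167 1.0885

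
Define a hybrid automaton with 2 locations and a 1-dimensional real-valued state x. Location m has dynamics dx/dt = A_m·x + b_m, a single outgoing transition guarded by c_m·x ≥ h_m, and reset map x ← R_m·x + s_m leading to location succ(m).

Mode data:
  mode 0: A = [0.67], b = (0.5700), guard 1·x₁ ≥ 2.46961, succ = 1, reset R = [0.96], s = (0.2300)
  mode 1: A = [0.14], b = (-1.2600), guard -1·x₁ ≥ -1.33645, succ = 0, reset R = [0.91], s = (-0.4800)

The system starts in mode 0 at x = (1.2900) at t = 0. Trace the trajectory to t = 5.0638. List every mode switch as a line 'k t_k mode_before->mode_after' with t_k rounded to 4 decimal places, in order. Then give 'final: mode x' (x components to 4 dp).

Mode 0: guard c·x = 2.4696 hit at Δt = 0.6551 (t = 0.6551), x⁻ = (2.4696) → reset → x⁺ = (2.6008), jump to mode 1
Mode 1: guard c·x = -1.3364 hit at Δt = 1.2879 (t = 1.9430), x⁻ = (1.3365) → reset → x⁺ = (0.7362), jump to mode 0
Mode 0: guard c·x = 2.4696 hit at Δt = 1.1019 (t = 3.0449), x⁻ = (2.4696) → reset → x⁺ = (2.6008), jump to mode 1
Mode 1: guard c·x = -1.3364 hit at Δt = 1.2879 (t = 4.3328), x⁻ = (1.3364) → reset → x⁺ = (0.7362), jump to mode 0
Mode 0: flow for 0.7310 to horizon, guard not reached → x = (1.7390)

1 0.6551 0->1
2 1.9430 1->0
3 3.0449 0->1
4 4.3328 1->0
final: 0 1.7390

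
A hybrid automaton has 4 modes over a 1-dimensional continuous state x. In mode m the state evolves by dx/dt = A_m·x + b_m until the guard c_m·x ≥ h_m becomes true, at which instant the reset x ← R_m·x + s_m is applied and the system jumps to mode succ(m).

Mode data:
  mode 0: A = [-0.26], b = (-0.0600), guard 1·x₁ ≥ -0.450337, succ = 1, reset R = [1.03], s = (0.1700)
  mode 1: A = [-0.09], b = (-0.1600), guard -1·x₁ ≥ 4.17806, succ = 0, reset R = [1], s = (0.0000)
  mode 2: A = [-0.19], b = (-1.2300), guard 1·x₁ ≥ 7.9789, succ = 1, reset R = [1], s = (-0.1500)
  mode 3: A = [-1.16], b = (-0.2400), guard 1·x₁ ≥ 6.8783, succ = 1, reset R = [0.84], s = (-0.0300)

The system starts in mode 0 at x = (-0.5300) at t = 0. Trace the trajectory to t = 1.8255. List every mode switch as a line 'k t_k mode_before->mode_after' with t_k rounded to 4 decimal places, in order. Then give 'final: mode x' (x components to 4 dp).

Mode 0: guard c·x = -0.4503 hit at Δt = 1.1906 (t = 1.1906), x⁻ = (-0.4503) → reset → x⁺ = (-0.2938), jump to mode 1
Mode 1: flow for 0.6349 to horizon, guard not reached → x = (-0.3763)

1 1.1906 0->1
final: 1 -0.3763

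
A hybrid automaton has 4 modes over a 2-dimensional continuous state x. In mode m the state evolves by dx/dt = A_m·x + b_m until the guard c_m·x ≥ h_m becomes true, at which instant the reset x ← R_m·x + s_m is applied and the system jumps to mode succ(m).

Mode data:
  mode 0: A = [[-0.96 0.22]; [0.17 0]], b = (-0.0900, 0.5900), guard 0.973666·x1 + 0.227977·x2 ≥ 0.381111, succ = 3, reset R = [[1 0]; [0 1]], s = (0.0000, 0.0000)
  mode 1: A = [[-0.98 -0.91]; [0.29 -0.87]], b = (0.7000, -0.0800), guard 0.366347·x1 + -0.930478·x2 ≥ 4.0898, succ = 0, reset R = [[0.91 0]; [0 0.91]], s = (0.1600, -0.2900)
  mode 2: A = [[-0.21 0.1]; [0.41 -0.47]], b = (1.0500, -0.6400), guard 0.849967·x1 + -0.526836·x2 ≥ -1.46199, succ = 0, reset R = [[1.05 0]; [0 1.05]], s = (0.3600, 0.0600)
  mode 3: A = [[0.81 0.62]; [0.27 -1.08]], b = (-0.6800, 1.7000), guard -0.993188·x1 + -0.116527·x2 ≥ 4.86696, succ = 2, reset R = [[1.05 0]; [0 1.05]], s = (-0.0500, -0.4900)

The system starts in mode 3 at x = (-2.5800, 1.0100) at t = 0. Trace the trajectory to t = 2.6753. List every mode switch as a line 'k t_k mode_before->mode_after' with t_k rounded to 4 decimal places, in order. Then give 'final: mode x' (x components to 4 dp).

Mode 3: guard c·x = 4.8670 hit at Δt = 0.7876 (t = 0.7876), x⁻ = (-4.9926, 0.7862) → reset → x⁺ = (-5.2922, 0.3355), jump to mode 2
Mode 2: guard c·x = -1.4620 hit at Δt = 1.2974 (t = 2.0850), x⁻ = (-2.9634, -2.0059) → reset → x⁺ = (-2.7515, -2.0462), jump to mode 0
Mode 0: flow for 0.5903 to horizon, guard not reached → x = (-1.7987, -1.9218)

1 0.7876 3->2
2 2.0850 2->0
final: 0 -1.7987 -1.9218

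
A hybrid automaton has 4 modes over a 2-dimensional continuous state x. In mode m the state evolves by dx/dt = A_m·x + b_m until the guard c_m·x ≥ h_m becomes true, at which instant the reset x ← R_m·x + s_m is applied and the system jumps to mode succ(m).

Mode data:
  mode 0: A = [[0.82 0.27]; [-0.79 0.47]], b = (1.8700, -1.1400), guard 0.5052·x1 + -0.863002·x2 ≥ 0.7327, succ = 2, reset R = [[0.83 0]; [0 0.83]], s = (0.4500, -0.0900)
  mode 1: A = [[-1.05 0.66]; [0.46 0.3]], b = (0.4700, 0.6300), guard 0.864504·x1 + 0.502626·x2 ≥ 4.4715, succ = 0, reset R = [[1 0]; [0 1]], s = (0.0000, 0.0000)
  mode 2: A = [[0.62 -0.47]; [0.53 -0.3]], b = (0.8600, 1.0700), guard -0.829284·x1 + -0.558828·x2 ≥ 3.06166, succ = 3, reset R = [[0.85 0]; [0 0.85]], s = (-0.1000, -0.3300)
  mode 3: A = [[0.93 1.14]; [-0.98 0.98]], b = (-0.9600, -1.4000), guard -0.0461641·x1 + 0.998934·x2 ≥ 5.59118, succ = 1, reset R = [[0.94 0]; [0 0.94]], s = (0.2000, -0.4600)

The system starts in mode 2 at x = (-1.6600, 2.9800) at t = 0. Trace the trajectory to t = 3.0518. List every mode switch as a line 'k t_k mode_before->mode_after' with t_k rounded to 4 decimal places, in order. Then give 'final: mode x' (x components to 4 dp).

Mode 2: guard c·x = 3.0617 hit at Δt = 1.4115 (t = 1.4115), x⁻ = (-4.5642, 1.2945) → reset → x⁺ = (-3.9796, 0.7703), jump to mode 3
Mode 3: guard c·x = 5.5912 hit at Δt = 0.7261 (t = 2.1376), x⁻ = (-5.9708, 5.3212) → reset → x⁺ = (-5.4126, 4.5419), jump to mode 1
Mode 1: flow for 0.9142 to horizon, guard not reached → x = (0.0952, 5.4776)

1 1.4115 2->3
2 2.1376 3->1
final: 1 0.0952 5.4776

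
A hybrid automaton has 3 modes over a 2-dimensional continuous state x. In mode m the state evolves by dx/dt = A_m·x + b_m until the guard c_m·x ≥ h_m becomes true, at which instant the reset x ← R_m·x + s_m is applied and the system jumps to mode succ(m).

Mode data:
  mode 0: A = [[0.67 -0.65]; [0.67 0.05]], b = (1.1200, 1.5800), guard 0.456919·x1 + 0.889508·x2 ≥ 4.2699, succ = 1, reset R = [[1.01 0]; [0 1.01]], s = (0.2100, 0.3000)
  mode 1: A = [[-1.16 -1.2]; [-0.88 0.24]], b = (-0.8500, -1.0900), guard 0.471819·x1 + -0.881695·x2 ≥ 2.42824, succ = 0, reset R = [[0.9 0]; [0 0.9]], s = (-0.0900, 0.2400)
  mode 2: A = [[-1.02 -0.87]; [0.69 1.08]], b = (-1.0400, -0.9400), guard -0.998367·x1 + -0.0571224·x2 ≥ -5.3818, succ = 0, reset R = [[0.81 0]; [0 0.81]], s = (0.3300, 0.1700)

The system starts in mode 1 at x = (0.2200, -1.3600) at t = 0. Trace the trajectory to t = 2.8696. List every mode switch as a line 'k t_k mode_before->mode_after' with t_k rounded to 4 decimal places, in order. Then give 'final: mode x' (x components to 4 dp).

1 0.5383 1->0
2 1.9164 0->1
final: 1 0.0969 0.7232

Mode 1: guard c·x = 2.4282 hit at Δt = 0.5383 (t = 0.5383), x⁻ = (0.6886, -2.3856) → reset → x⁺ = (0.5297, -1.9070), jump to mode 0
Mode 0: guard c·x = 4.2699 hit at Δt = 1.3781 (t = 1.9164), x⁻ = (4.3617, 2.5598) → reset → x⁺ = (4.6153, 2.8854), jump to mode 1
Mode 1: flow for 0.9532 to horizon, guard not reached → x = (0.0969, 0.7232)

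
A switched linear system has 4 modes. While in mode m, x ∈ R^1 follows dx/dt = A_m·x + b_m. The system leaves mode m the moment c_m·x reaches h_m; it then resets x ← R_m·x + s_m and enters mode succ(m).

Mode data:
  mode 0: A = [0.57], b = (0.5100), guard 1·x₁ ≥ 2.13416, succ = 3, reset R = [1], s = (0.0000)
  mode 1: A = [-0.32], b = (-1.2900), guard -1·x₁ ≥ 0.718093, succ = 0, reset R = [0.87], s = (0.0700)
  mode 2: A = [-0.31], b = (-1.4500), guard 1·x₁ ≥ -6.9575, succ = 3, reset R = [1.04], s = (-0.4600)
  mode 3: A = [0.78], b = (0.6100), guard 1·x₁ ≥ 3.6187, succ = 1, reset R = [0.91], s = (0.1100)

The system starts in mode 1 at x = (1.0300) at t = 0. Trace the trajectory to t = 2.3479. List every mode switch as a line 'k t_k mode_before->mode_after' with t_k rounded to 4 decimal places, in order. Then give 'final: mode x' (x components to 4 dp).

Mode 1: guard c·x = 0.7181 hit at Δt = 1.3241 (t = 1.3241), x⁻ = (-0.7181) → reset → x⁺ = (-0.5547), jump to mode 0
Mode 0: flow for 1.0238 to horizon, guard not reached → x = (-0.2853)

1 1.3241 1->0
final: 0 -0.2853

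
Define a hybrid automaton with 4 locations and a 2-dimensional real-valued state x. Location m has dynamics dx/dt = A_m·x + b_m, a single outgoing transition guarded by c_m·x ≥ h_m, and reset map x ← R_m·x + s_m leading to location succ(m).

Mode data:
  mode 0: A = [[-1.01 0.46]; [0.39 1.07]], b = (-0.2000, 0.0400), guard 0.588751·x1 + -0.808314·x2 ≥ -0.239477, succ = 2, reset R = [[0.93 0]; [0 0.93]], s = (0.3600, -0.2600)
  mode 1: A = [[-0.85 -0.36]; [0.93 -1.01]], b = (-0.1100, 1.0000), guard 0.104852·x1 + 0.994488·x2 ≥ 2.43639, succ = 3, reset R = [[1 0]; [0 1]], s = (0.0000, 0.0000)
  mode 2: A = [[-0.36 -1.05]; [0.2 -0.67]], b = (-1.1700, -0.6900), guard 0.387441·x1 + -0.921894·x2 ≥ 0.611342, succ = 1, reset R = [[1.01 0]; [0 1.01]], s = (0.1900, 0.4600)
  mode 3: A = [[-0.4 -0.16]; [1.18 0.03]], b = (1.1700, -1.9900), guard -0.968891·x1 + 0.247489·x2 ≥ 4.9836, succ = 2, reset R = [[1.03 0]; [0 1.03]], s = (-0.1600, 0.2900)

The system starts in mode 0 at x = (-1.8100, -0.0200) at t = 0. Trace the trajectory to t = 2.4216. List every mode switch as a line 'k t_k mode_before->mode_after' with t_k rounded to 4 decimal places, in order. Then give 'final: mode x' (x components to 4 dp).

1 0.6305 0->2
2 1.4741 2->1
final: 1 -0.2862 0.2206

Mode 0: guard c·x = -0.2395 hit at Δt = 0.6305 (t = 0.6305), x⁻ = (-1.1106, -0.5126) → reset → x⁺ = (-0.6728, -0.7367), jump to mode 2
Mode 2: guard c·x = 0.6113 hit at Δt = 0.8436 (t = 1.4741), x⁻ = (-0.6905, -0.9533) → reset → x⁺ = (-0.5074, -0.5029), jump to mode 1
Mode 1: flow for 0.9475 to horizon, guard not reached → x = (-0.2862, 0.2206)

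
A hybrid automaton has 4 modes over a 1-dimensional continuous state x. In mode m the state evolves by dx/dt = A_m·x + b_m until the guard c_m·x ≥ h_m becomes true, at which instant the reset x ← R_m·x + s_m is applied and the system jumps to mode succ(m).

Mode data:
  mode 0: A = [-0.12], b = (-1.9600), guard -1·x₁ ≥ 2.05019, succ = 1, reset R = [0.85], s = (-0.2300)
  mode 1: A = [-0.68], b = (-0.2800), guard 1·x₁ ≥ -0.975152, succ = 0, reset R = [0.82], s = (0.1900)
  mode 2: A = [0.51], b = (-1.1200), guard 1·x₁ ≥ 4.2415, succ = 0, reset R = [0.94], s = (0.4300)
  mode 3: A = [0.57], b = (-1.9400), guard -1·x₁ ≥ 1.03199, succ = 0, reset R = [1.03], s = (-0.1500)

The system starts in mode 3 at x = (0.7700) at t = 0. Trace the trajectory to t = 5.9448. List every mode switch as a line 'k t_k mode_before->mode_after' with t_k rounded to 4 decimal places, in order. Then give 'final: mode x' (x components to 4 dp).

Mode 3: guard c·x = 1.0320 hit at Δt = 0.9146 (t = 0.9146), x⁻ = (-1.0320) → reset → x⁺ = (-1.2129), jump to mode 0
Mode 0: guard c·x = 2.0502 hit at Δt = 0.4747 (t = 1.3893), x⁻ = (-2.0502) → reset → x⁺ = (-1.9727), jump to mode 1
Mode 1: guard c·x = -0.9752 hit at Δt = 1.4986 (t = 2.8879), x⁻ = (-0.9752) → reset → x⁺ = (-0.6096), jump to mode 0
Mode 0: guard c·x = 2.0502 hit at Δt = 0.8007 (t = 3.6886), x⁻ = (-2.0502) → reset → x⁺ = (-1.9727), jump to mode 1
Mode 1: guard c·x = -0.9752 hit at Δt = 1.4986 (t = 5.1872), x⁻ = (-0.9752) → reset → x⁺ = (-0.6096), jump to mode 0
Mode 0: flow for 0.7576 to horizon, guard not reached → x = (-1.9760)

1 0.9146 3->0
2 1.3893 0->1
3 2.8879 1->0
4 3.6886 0->1
5 5.1872 1->0
final: 0 -1.9760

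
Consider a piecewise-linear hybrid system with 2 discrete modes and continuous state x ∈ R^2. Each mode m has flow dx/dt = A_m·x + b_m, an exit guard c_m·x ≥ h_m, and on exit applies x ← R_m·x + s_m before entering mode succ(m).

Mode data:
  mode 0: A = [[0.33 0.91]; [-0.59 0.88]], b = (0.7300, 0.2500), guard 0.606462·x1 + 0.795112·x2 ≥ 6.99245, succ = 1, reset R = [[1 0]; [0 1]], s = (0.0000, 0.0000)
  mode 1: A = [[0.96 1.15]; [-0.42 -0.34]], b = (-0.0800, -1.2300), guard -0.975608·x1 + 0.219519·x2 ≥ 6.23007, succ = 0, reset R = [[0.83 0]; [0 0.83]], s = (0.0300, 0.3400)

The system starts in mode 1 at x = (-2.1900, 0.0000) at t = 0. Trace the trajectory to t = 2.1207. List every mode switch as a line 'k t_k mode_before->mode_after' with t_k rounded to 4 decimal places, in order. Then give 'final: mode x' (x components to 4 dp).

Mode 1: guard c·x = 6.2301 hit at Δt = 1.0880 (t = 1.0880), x⁻ = (-6.2891, 0.4299) → reset → x⁺ = (-5.1899, 0.6968), jump to mode 0
Mode 0: flow for 1.0327 to horizon, guard not reached → x = (-2.7765, 6.8109)

1 1.0880 1->0
final: 0 -2.7765 6.8109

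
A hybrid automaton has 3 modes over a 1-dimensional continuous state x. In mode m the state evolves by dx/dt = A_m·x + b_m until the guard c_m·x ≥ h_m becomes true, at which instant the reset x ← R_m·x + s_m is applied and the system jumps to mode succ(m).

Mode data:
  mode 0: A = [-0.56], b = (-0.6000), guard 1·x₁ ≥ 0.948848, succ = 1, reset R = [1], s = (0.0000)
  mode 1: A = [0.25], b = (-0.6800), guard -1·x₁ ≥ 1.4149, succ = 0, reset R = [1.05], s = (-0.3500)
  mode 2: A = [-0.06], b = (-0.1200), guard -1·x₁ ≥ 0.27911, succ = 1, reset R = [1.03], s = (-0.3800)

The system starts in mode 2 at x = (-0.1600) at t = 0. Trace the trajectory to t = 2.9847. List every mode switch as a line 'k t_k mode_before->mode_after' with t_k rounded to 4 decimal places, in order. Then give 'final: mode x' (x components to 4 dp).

Mode 2: guard c·x = 0.2791 hit at Δt = 1.1154 (t = 1.1154), x⁻ = (-0.2791) → reset → x⁺ = (-0.6675), jump to mode 1
Mode 1: guard c·x = 1.4149 hit at Δt = 0.7975 (t = 1.9129), x⁻ = (-1.4149) → reset → x⁺ = (-1.8356), jump to mode 0
Mode 0: flow for 1.0718 to horizon, guard not reached → x = (-1.4908)

1 1.1154 2->1
2 1.9129 1->0
final: 0 -1.4908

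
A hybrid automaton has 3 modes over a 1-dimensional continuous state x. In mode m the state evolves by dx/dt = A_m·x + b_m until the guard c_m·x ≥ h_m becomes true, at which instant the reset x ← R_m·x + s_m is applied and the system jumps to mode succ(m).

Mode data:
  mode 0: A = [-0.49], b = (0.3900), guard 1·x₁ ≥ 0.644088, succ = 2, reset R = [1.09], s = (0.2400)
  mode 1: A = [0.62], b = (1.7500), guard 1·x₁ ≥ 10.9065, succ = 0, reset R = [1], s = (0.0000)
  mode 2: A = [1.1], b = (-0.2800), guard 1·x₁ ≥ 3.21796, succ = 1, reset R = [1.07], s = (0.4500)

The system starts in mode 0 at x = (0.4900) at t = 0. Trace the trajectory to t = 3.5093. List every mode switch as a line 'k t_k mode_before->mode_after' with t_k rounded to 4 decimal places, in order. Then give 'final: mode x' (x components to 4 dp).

Mode 0: guard c·x = 0.6441 hit at Δt = 1.4297 (t = 1.4297), x⁻ = (0.6441) → reset → x⁺ = (0.9421), jump to mode 2
Mode 2: guard c·x = 3.2180 hit at Δt = 1.3282 (t = 2.7579), x⁻ = (3.2180) → reset → x⁺ = (3.8932), jump to mode 1
Mode 1: flow for 0.7514 to horizon, guard not reached → x = (7.8783)

1 1.4297 0->2
2 2.7579 2->1
final: 1 7.8783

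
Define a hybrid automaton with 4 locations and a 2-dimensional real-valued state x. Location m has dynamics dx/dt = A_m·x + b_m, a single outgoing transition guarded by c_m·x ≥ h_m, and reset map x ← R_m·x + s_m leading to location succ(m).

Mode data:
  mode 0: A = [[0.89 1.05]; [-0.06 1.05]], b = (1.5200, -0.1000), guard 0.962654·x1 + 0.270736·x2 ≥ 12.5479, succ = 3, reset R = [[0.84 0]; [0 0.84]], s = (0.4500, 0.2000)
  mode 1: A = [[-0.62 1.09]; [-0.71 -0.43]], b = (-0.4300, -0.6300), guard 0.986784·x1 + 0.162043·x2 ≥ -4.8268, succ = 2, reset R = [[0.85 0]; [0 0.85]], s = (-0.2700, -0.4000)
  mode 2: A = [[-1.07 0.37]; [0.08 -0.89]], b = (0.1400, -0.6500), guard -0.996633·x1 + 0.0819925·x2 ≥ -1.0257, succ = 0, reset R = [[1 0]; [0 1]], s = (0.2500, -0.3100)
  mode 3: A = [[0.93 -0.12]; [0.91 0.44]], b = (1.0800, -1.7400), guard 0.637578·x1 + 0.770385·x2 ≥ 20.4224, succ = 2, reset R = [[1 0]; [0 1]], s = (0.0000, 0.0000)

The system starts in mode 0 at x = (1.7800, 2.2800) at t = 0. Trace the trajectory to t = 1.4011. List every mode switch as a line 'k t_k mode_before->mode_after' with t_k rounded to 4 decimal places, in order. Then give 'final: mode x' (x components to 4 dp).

Mode 0: guard c·x = 12.5479 hit at Δt = 0.9310 (t = 0.9310), x⁻ = (11.5075, 5.4304) → reset → x⁺ = (10.1163, 4.7615), jump to mode 3
Mode 3: flow for 0.4701 to horizon, guard not reached → x = (15.7814, 10.9706)

1 0.9310 0->3
final: 3 15.7814 10.9706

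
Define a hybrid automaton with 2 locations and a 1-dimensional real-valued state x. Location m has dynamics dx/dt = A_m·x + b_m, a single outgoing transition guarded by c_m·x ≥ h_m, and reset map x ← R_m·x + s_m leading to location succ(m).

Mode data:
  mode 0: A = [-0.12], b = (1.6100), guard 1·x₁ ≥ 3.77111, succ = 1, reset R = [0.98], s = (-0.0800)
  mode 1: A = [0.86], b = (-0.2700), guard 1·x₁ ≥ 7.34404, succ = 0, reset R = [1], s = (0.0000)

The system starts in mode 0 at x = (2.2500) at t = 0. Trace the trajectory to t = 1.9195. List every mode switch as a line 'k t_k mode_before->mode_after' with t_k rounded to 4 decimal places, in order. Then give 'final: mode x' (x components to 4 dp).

1 1.2203 0->1
final: 1 6.3380

Mode 0: guard c·x = 3.7711 hit at Δt = 1.2203 (t = 1.2203), x⁻ = (3.7711) → reset → x⁺ = (3.6157), jump to mode 1
Mode 1: flow for 0.6992 to horizon, guard not reached → x = (6.3380)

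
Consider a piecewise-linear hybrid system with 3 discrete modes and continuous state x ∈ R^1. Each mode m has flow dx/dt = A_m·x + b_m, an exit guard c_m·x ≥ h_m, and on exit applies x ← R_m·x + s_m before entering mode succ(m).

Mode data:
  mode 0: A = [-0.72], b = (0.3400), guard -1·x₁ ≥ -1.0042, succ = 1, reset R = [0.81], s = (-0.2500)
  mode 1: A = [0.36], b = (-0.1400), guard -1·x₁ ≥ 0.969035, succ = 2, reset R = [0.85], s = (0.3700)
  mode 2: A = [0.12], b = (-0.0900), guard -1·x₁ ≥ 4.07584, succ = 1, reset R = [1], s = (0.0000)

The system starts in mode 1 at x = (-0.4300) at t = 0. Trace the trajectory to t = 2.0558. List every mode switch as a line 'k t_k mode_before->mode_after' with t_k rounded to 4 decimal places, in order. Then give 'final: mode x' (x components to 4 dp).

1 1.4049 1->2
final: 2 -0.5515

Mode 1: guard c·x = 0.9690 hit at Δt = 1.4049 (t = 1.4049), x⁻ = (-0.9690) → reset → x⁺ = (-0.4537), jump to mode 2
Mode 2: flow for 0.6509 to horizon, guard not reached → x = (-0.5515)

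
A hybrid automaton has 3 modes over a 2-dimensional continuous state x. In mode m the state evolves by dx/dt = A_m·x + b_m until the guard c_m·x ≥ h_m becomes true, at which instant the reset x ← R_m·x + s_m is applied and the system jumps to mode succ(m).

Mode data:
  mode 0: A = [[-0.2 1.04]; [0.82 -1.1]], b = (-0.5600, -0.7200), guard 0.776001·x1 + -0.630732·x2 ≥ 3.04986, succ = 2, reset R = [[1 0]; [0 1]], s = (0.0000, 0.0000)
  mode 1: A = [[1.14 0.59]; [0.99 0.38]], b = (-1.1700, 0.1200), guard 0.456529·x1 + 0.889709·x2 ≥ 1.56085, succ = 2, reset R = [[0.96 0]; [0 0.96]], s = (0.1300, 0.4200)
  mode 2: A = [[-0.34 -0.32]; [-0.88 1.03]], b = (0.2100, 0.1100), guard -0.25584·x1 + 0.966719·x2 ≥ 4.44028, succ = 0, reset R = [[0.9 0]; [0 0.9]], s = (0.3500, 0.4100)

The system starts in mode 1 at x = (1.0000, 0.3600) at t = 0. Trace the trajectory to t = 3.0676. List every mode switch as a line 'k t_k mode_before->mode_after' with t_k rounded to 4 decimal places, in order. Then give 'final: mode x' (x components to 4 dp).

Mode 1: guard c·x = 1.5609 hit at Δt = 0.5084 (t = 0.5084), x⁻ = (1.2545, 1.1106) → reset → x⁺ = (1.3343, 1.4862), jump to mode 2
Mode 2: guard c·x = 4.4403 hit at Δt = 1.5241 (t = 2.0325), x⁻ = (0.0364, 4.6028) → reset → x⁺ = (0.3828, 4.5525), jump to mode 0
Mode 0: flow for 1.0351 to horizon, guard not reached → x = (2.5554, 1.9822)

1 0.5084 1->2
2 2.0325 2->0
final: 0 2.5554 1.9822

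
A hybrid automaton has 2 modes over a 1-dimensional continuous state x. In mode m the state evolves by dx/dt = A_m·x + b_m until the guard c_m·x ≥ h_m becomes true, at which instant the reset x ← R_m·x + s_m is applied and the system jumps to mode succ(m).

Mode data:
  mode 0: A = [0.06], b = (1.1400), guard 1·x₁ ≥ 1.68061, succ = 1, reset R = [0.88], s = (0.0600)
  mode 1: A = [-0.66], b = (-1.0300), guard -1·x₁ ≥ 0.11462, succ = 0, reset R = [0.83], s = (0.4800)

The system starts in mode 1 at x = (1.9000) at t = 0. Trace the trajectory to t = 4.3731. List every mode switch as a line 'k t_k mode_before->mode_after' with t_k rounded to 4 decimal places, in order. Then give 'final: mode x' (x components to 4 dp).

Mode 1: guard c·x = 0.1146 hit at Δt = 1.3222 (t = 1.3222), x⁻ = (-0.1146) → reset → x⁺ = (0.3849), jump to mode 0
Mode 0: guard c·x = 1.6806 hit at Δt = 1.0784 (t = 2.4006), x⁻ = (1.6806) → reset → x⁺ = (1.5389), jump to mode 1
Mode 1: guard c·x = 0.1146 hit at Δt = 1.1552 (t = 3.5558), x⁻ = (-0.1146) → reset → x⁺ = (0.3849), jump to mode 0
Mode 0: flow for 0.8173 to horizon, guard not reached → x = (1.3591)

1 1.3222 1->0
2 2.4006 0->1
3 3.5558 1->0
final: 0 1.3591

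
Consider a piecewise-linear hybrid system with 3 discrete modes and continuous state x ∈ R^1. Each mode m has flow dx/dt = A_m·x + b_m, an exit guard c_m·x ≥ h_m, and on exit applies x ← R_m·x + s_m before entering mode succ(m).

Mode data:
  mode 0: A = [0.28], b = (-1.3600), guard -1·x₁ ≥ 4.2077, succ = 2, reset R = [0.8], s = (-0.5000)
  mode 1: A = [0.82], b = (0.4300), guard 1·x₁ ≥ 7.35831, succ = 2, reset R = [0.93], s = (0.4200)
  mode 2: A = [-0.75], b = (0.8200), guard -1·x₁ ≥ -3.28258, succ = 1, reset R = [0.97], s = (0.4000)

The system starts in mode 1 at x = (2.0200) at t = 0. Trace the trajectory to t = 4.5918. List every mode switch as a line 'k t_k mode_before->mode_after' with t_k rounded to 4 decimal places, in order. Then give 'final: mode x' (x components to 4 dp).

1 1.3790 1->2
2 2.7605 2->1
3 3.5551 1->2
final: 2 3.9288

Mode 1: guard c·x = 7.3583 hit at Δt = 1.3790 (t = 1.3790), x⁻ = (7.3583) → reset → x⁺ = (7.2632), jump to mode 2
Mode 2: guard c·x = -3.2826 hit at Δt = 1.3815 (t = 2.7605), x⁻ = (3.2826) → reset → x⁺ = (3.5841), jump to mode 1
Mode 1: guard c·x = 7.3583 hit at Δt = 0.7947 (t = 3.5551), x⁻ = (7.3583) → reset → x⁺ = (7.2632), jump to mode 2
Mode 2: flow for 1.0367 to horizon, guard not reached → x = (3.9288)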